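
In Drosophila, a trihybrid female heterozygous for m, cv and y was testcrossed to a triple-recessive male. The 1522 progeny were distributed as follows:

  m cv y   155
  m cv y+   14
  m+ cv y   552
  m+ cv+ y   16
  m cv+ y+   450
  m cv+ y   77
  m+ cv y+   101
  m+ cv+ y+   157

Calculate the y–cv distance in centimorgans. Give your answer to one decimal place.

13.7 centimorgans

The two most frequent reciprocal classes, m cv+ y+ and m+ cv y, are the parental types, so the F1 was m cv+ y+ / m+ cv y.
The two rarest classes, m cv y+ and m+ cv+ y, are the double crossovers. Comparing them with the parentals, only the cv allele has switched, so cv is the middle locus and the order is m – cv – y.
Crossovers in the cv–y interval produce the single-crossover classes m cv+ y and m+ cv y+ (77 + 101 = 178) plus the double crossovers (30).
RF(cv–y) = (178 + 30) / 1522 = 208/1522 = 0.1367 → 13.7 centimorgans.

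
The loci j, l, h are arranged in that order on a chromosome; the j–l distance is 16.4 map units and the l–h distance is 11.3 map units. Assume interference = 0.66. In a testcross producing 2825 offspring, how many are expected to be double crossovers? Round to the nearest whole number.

Map distances give recombination frequencies of 0.164 and 0.113 for the two intervals.
With interference 0.66 (so coincidence = 0.34), expected double-crossover frequency = 0.164 × 0.113 × 0.34 = 0.00630.
Expected number = 0.00630 × 2825 = 17.80 ≈ 18.

18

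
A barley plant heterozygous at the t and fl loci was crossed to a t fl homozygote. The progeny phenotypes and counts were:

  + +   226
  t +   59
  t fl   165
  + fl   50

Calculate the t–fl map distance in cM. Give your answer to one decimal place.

21.8 cM

The two most frequent classes, + + (226) and t fl (165), are the parental types, so the F1 was + + / t fl.
The recombinant classes are + fl and t +: 50 + 59 = 109.
Recombination frequency = 109/500 = 0.2180 ≈ 21.8%, i.e. 21.8 cM.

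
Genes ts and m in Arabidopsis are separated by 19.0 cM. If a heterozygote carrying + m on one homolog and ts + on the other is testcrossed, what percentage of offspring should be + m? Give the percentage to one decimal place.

40.5%

A map distance of 19.0 cM corresponds to a recombination frequency of 0.190.
The F1 is + m / ts +, so + m is a parental gamete class with expected frequency (1 − r)/2 = 0.810/2 = 0.4050.
That is 0.4050 = 40.5% of the progeny.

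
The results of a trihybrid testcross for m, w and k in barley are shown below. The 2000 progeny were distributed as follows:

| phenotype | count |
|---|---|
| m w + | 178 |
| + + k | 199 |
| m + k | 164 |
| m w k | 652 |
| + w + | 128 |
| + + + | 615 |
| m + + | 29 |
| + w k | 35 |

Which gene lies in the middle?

The two most frequent reciprocal classes, m w k and + + +, are the parental types, so the F1 was m w k / + + +.
The two rarest classes, + w k and m + +, are the double crossovers. Comparing them with the parentals, only the m allele has switched, so m is the middle locus and the order is w – m – k.

m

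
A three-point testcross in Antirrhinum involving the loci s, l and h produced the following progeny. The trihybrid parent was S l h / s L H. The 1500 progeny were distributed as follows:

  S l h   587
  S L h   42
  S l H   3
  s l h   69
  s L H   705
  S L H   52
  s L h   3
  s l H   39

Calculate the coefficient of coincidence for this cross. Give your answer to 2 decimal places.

The two rarest classes, S l H and s L h, are the double crossovers. Comparing them with the parentals, only the h allele has switched, so h is the middle locus and the order is l – h – s.
l–h: (81 + 6)/1500 = 0.0580; h–s: (121 + 6)/1500 = 0.0847.
Expected DCO frequency = 0.0580 × 0.0847 ≈ 0.00491; observed = 6/1500 ≈ 0.00400.
Coefficient of coincidence = 0.00400/0.00491 ≈ 0.81.

0.81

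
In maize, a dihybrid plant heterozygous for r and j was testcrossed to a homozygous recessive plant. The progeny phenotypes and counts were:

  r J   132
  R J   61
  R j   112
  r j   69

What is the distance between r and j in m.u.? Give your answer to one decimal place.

The two most frequent classes, R j (112) and r J (132), are the parental types, so the F1 was R j / r J.
The recombinant classes are R J and r j: 61 + 69 = 130.
Recombination frequency = 130/374 = 0.3476 ≈ 34.8%, i.e. 34.8 m.u.

34.8 m.u.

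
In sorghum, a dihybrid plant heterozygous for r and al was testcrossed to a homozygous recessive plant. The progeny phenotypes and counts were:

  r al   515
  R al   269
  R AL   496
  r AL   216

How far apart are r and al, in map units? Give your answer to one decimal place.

32.4 map units

The two most frequent classes, R AL (496) and r al (515), are the parental types, so the F1 was R AL / r al.
The recombinant classes are R al and r AL: 269 + 216 = 485.
Recombination frequency = 485/1496 = 0.3242 ≈ 32.4%, i.e. 32.4 map units.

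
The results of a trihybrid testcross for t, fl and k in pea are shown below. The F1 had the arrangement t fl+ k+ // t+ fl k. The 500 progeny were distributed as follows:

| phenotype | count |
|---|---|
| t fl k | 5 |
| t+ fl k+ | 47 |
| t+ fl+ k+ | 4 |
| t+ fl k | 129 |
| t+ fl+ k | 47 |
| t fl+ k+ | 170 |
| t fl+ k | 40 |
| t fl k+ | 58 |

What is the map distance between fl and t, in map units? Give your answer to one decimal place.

The two rarest classes, t+ fl+ k+ and t fl k, are the double crossovers. Comparing them with the parentals, only the t allele has switched, so t is the middle locus and the order is fl – t – k.
Crossovers in the fl–t interval produce the single-crossover classes t fl k+ and t+ fl+ k (58 + 47 = 105) plus the double crossovers (9).
RF(fl–t) = (105 + 9) / 500 = 114/500 = 0.2280 → 22.8 map units.

22.8 map units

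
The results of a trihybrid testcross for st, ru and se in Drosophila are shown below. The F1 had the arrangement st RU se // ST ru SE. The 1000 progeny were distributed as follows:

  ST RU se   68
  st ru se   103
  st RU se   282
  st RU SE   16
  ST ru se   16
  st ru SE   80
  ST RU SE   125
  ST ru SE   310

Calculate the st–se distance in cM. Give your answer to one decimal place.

18.0 cM

The two rarest classes, st RU SE and ST ru se, are the double crossovers. Comparing them with the parentals, only the se allele has switched, so se is the middle locus and the order is st – se – ru.
Crossovers in the st–se interval produce the single-crossover classes ST RU se and st ru SE (68 + 80 = 148) plus the double crossovers (32).
RF(st–se) = (148 + 32) / 1000 = 180/1000 = 0.1800 → 18.0 cM.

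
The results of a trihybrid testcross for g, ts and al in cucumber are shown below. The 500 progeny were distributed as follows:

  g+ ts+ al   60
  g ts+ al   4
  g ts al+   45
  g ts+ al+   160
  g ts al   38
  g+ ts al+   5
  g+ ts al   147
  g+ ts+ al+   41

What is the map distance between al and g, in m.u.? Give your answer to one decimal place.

17.6 m.u.

The two most frequent reciprocal classes, g ts+ al+ and g+ ts al, are the parental types, so the F1 was g ts+ al+ / g+ ts al.
The two rarest classes, g ts+ al and g+ ts al+, are the double crossovers. Comparing them with the parentals, only the al allele has switched, so al is the middle locus and the order is g – al – ts.
Crossovers in the g–al interval produce the single-crossover classes g+ ts+ al+ and g ts al (41 + 38 = 79) plus the double crossovers (9).
RF(g–al) = (79 + 9) / 500 = 88/500 = 0.1760 → 17.6 m.u.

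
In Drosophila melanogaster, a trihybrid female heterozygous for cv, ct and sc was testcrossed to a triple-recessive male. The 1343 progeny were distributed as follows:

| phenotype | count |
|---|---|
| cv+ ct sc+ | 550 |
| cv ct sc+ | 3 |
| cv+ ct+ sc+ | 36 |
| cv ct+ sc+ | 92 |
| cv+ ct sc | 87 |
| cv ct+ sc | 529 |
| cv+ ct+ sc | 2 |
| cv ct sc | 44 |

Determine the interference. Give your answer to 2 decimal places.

0.57

The two most frequent reciprocal classes, cv ct+ sc and cv+ ct sc+, are the parental types, so the F1 was cv ct+ sc / cv+ ct sc+.
The two rarest classes, cv+ ct+ sc and cv ct sc+, are the double crossovers. Comparing them with the parentals, only the cv allele has switched, so cv is the middle locus and the order is sc – cv – ct.
sc–cv: (179 + 5)/1343 = 0.1370; cv–ct: (80 + 5)/1343 = 0.0633.
Expected DCO frequency = 0.1370 × 0.0633 ≈ 0.00867; observed = 5/1343 ≈ 0.00372.
Coefficient of coincidence = 0.00372/0.00867 ≈ 0.43; interference = 1 − 0.43 = 0.57.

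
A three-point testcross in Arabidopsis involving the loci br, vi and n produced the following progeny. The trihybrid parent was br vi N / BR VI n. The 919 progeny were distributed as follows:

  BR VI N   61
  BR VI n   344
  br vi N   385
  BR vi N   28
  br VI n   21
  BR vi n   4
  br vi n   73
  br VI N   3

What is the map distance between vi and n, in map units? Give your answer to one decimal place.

15.3 map units

The two rarest classes, br VI N and BR vi n, are the double crossovers. Comparing them with the parentals, only the vi allele has switched, so vi is the middle locus and the order is br – vi – n.
Crossovers in the vi–n interval produce the single-crossover classes br vi n and BR VI N (73 + 61 = 134) plus the double crossovers (7).
RF(vi–n) = (134 + 7) / 919 = 141/919 = 0.1534 → 15.3 map units.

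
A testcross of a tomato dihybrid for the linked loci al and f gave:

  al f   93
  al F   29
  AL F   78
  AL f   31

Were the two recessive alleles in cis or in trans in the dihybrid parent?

The two most frequent classes are AL F (78) and al f (93); these are the parental (non-recombinant) types.
So the F1 carried AL F on one chromosome and al f on the other — the recessive alleles are on the same chromosome (cis / coupling).

cis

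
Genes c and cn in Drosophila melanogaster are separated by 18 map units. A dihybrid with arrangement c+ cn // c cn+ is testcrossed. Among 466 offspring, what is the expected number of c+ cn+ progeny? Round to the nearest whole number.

A map distance of 18 map units corresponds to a recombination frequency of 0.180.
The F1 is c+ cn / c cn+, so c+ cn+ is a recombinant gamete class with expected frequency r/2 = 0.180/2 = 0.0900.
Expected number = 0.0900 × 466 = 41.94 ≈ 42.

42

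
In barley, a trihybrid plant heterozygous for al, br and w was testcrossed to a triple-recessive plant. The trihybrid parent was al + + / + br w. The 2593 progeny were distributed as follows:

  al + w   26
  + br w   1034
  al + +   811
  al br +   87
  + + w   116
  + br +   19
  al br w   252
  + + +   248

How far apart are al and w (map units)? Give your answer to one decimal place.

21.0 map units

The two rarest classes, al + w and + br +, are the double crossovers. Comparing them with the parentals, only the w allele has switched, so w is the middle locus and the order is br – w – al.
Crossovers in the w–al interval produce the single-crossover classes + + + and al br w (248 + 252 = 500) plus the double crossovers (45).
RF(w–al) = (500 + 45) / 2593 = 545/2593 = 0.2102 → 21.0 map units.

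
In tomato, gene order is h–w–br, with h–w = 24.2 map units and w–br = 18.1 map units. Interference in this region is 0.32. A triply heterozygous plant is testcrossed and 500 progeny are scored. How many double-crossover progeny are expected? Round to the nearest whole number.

15

Map distances give recombination frequencies of 0.242 and 0.181 for the two intervals.
With interference 0.32 (so coincidence = 0.68), expected double-crossover frequency = 0.242 × 0.181 × 0.68 = 0.02979.
Expected number = 0.02979 × 500 = 14.89 ≈ 15.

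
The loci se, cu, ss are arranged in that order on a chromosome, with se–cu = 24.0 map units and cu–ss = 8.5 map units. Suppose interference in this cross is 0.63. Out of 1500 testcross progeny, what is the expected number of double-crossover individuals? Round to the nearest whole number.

Map distances give recombination frequencies of 0.240 and 0.085 for the two intervals.
With interference 0.63 (so coincidence = 0.37), expected double-crossover frequency = 0.240 × 0.085 × 0.37 = 0.00755.
Expected number = 0.00755 × 1500 = 11.32 ≈ 11.

11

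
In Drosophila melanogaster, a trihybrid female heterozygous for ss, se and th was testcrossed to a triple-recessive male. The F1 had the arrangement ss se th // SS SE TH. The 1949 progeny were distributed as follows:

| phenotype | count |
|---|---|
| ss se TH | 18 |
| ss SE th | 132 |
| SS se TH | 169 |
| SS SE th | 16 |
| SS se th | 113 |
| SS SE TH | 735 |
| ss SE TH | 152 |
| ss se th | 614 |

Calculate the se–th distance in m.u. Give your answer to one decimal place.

17.2 m.u.

The two rarest classes, ss se TH and SS SE th, are the double crossovers. Comparing them with the parentals, only the th allele has switched, so th is the middle locus and the order is ss – th – se.
Crossovers in the th–se interval produce the single-crossover classes ss SE th and SS se TH (132 + 169 = 301) plus the double crossovers (34).
RF(th–se) = (301 + 34) / 1949 = 335/1949 = 0.1719 → 17.2 m.u.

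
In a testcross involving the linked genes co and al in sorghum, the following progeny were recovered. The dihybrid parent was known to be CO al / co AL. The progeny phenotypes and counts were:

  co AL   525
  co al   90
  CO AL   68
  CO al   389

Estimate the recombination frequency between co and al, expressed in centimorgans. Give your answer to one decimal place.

The recombinant classes are CO AL and co al: 68 + 90 = 158.
Recombination frequency = 158/1072 = 0.1474 ≈ 14.7%, i.e. 14.7 centimorgans.

14.7 centimorgans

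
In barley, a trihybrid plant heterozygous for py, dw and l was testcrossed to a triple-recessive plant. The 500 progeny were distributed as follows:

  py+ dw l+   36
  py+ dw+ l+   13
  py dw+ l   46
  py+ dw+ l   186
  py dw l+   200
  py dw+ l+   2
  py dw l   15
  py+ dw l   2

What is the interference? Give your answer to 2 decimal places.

0.27

The two most frequent reciprocal classes, py+ dw+ l and py dw l+, are the parental types, so the F1 was py+ dw+ l / py dw l+.
The two rarest classes, py+ dw l and py dw+ l+, are the double crossovers. Comparing them with the parentals, only the dw allele has switched, so dw is the middle locus and the order is py – dw – l.
py–dw: (82 + 4)/500 = 0.1720; dw–l: (28 + 4)/500 = 0.0640.
Expected DCO frequency = 0.1720 × 0.0640 ≈ 0.01101; observed = 4/500 ≈ 0.00800.
Coefficient of coincidence = 0.00800/0.01101 ≈ 0.73; interference = 1 − 0.73 = 0.27.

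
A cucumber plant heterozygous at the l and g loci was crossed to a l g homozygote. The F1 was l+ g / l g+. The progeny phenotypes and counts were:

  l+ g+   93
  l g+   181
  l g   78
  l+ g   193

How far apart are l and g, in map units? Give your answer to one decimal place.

31.4 map units

The recombinant classes are l+ g+ and l g: 93 + 78 = 171.
Recombination frequency = 171/545 = 0.3138 ≈ 31.4%, i.e. 31.4 map units.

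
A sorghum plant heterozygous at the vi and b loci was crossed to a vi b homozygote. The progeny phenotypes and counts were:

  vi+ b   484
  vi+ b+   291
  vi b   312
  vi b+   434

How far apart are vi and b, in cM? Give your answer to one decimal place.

The two most frequent classes, vi+ b (484) and vi b+ (434), are the parental types, so the F1 was vi+ b / vi b+.
The recombinant classes are vi+ b+ and vi b: 291 + 312 = 603.
Recombination frequency = 603/1521 = 0.3964 ≈ 39.6%, i.e. 39.6 cM.

39.6 cM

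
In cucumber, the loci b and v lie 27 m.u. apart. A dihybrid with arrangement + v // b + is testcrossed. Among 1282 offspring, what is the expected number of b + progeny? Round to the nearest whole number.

A map distance of 27 m.u. corresponds to a recombination frequency of 0.270.
The F1 is + v / b +, so b + is a parental gamete class with expected frequency (1 − r)/2 = 0.730/2 = 0.3650.
Expected number = 0.3650 × 1282 = 467.93 ≈ 468.

468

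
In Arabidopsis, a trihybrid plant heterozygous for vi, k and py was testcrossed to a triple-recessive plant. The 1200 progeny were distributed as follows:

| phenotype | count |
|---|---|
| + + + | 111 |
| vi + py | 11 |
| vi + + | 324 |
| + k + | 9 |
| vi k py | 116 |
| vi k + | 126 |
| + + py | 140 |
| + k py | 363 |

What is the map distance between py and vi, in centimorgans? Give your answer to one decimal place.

20.6 centimorgans

The two most frequent reciprocal classes, vi + + and + k py, are the parental types, so the F1 was vi + + / + k py.
The two rarest classes, vi + py and + k +, are the double crossovers. Comparing them with the parentals, only the py allele has switched, so py is the middle locus and the order is vi – py – k.
Crossovers in the vi–py interval produce the single-crossover classes + + + and vi k py (111 + 116 = 227) plus the double crossovers (20).
RF(vi–py) = (227 + 20) / 1200 = 247/1200 = 0.2058 → 20.6 centimorgans.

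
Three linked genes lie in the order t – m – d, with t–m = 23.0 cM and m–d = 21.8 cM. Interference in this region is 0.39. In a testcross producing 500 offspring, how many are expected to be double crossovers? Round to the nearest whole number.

Map distances give recombination frequencies of 0.230 and 0.218 for the two intervals.
With interference 0.39 (so coincidence = 0.61), expected double-crossover frequency = 0.230 × 0.218 × 0.61 = 0.03059.
Expected number = 0.03059 × 500 = 15.29 ≈ 15.

15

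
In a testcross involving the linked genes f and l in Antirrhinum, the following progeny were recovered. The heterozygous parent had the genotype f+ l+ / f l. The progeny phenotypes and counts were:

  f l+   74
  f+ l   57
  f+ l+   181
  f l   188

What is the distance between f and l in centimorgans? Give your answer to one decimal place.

26.2 centimorgans

The recombinant classes are f+ l and f l+: 57 + 74 = 131.
Recombination frequency = 131/500 = 0.2620 ≈ 26.2%, i.e. 26.2 centimorgans.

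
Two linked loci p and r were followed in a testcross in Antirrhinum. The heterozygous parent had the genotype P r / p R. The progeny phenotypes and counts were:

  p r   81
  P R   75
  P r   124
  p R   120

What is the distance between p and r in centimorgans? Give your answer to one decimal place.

The recombinant classes are P R and p r: 75 + 81 = 156.
Recombination frequency = 156/400 = 0.3900 ≈ 39.0%, i.e. 39.0 centimorgans.

39.0 centimorgans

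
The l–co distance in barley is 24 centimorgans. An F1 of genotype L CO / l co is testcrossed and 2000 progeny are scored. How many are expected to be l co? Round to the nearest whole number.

760

A map distance of 24 centimorgans corresponds to a recombination frequency of 0.240.
The F1 is L CO / l co, so l co is a parental gamete class with expected frequency (1 − r)/2 = 0.760/2 = 0.3800.
Expected number = 0.3800 × 2000 = 760.00 ≈ 760.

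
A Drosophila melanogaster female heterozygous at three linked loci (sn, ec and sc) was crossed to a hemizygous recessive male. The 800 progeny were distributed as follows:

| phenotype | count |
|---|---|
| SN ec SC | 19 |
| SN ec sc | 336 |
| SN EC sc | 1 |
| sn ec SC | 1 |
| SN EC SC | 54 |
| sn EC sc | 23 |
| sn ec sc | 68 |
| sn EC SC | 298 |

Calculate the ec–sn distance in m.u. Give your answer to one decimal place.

15.5 m.u.

The two most frequent reciprocal classes, sn EC SC and SN ec sc, are the parental types, so the F1 was sn EC SC / SN ec sc.
The two rarest classes, sn ec SC and SN EC sc, are the double crossovers. Comparing them with the parentals, only the ec allele has switched, so ec is the middle locus and the order is sn – ec – sc.
Crossovers in the sn–ec interval produce the single-crossover classes SN EC SC and sn ec sc (54 + 68 = 122) plus the double crossovers (2).
RF(sn–ec) = (122 + 2) / 800 = 124/800 = 0.1550 → 15.5 m.u.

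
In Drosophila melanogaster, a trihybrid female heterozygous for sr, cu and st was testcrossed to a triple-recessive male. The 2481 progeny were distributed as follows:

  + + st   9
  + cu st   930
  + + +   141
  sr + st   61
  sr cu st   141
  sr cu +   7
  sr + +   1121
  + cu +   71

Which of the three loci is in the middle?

cu

The two most frequent reciprocal classes, sr + + and + cu st, are the parental types, so the F1 was sr + + / + cu st.
The two rarest classes, sr cu + and + + st, are the double crossovers. Comparing them with the parentals, only the cu allele has switched, so cu is the middle locus and the order is sr – cu – st.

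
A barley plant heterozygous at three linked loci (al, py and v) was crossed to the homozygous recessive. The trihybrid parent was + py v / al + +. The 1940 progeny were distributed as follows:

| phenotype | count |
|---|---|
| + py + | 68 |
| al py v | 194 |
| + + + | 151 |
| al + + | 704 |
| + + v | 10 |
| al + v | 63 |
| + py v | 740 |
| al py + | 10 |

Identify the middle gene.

py

The two rarest classes, + + v and al py +, are the double crossovers. Comparing them with the parentals, only the py allele has switched, so py is the middle locus and the order is v – py – al.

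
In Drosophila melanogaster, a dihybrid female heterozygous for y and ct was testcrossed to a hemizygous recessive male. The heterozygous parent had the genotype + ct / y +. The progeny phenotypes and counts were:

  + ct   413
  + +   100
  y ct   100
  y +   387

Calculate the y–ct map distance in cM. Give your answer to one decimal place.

20.0 cM

The recombinant classes are + + and y ct: 100 + 100 = 200.
Recombination frequency = 200/1000 = 0.2000 ≈ 20.0%, i.e. 20.0 cM.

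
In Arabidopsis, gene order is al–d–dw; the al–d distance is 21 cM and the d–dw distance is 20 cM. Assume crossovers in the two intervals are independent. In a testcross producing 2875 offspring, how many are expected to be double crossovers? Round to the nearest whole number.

121

Map distances give recombination frequencies of 0.210 and 0.200 for the two intervals.
With no interference, expected double-crossover frequency = 0.210 × 0.200 = 0.04200.
Expected number = 0.04200 × 2875 = 120.75 ≈ 121.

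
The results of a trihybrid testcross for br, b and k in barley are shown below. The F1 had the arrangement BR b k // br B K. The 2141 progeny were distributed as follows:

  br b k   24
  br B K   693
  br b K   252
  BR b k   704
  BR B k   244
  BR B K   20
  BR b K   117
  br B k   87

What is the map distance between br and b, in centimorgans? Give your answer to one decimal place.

The two rarest classes, br b k and BR B K, are the double crossovers. Comparing them with the parentals, only the br allele has switched, so br is the middle locus and the order is k – br – b.
Crossovers in the br–b interval produce the single-crossover classes BR B k and br b K (244 + 252 = 496) plus the double crossovers (44).
RF(br–b) = (496 + 44) / 2141 = 540/2141 = 0.2522 → 25.2 centimorgans.

25.2 centimorgans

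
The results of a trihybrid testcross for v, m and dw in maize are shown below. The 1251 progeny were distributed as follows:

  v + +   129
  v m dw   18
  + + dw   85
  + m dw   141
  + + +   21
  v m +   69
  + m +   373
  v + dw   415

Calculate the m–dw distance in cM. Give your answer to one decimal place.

The two most frequent reciprocal classes, + m + and v + dw, are the parental types, so the F1 was + m + / v + dw.
The two rarest classes, + + + and v m dw, are the double crossovers. Comparing them with the parentals, only the m allele has switched, so m is the middle locus and the order is dw – m – v.
Crossovers in the dw–m interval produce the single-crossover classes + m dw and v + + (141 + 129 = 270) plus the double crossovers (39).
RF(dw–m) = (270 + 39) / 1251 = 309/1251 = 0.2470 → 24.7 cM.

24.7 cM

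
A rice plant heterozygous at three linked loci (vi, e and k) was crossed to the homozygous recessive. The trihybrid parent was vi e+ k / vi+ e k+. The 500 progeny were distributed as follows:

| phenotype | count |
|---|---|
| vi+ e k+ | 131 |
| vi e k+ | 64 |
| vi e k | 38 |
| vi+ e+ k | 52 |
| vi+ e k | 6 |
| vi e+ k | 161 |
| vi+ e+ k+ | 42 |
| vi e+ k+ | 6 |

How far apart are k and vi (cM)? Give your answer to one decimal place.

The two rarest classes, vi e+ k+ and vi+ e k, are the double crossovers. Comparing them with the parentals, only the k allele has switched, so k is the middle locus and the order is e – k – vi.
Crossovers in the k–vi interval produce the single-crossover classes vi+ e+ k and vi e k+ (52 + 64 = 116) plus the double crossovers (12).
RF(k–vi) = (116 + 12) / 500 = 128/500 = 0.2560 → 25.6 cM.

25.6 cM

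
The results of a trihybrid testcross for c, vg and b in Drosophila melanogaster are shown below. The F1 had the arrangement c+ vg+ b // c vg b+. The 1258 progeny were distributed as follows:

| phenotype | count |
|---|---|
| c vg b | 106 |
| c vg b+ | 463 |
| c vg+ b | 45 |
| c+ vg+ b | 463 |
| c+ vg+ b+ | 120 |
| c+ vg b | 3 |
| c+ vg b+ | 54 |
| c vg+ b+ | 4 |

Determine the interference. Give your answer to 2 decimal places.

0.64

The two rarest classes, c+ vg b and c vg+ b+, are the double crossovers. Comparing them with the parentals, only the vg allele has switched, so vg is the middle locus and the order is b – vg – c.
b–vg: (226 + 7)/1258 = 0.1852; vg–c: (99 + 7)/1258 = 0.0843.
Expected DCO frequency = 0.1852 × 0.0843 ≈ 0.01561; observed = 7/1258 ≈ 0.00556.
Coefficient of coincidence = 0.00556/0.01561 ≈ 0.36; interference = 1 − 0.36 = 0.64.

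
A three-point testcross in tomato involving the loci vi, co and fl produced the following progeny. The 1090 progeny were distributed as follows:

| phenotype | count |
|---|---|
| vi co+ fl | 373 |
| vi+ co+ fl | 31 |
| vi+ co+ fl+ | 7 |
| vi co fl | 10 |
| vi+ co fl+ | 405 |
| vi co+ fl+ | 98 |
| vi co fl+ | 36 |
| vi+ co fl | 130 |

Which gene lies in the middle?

co

The two most frequent reciprocal classes, vi co+ fl and vi+ co fl+, are the parental types, so the F1 was vi co+ fl / vi+ co fl+.
The two rarest classes, vi co fl and vi+ co+ fl+, are the double crossovers. Comparing them with the parentals, only the co allele has switched, so co is the middle locus and the order is fl – co – vi.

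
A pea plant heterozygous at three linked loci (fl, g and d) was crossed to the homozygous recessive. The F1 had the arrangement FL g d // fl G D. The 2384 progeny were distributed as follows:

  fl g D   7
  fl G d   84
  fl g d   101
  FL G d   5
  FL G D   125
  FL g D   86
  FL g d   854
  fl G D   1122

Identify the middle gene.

The two rarest classes, FL G d and fl g D, are the double crossovers. Comparing them with the parentals, only the g allele has switched, so g is the middle locus and the order is fl – g – d.

g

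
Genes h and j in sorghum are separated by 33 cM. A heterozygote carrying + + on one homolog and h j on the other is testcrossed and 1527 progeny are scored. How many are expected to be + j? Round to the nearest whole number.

252

A map distance of 33 cM corresponds to a recombination frequency of 0.330.
The F1 is + + / h j, so + j is a recombinant gamete class with expected frequency r/2 = 0.330/2 = 0.1650.
Expected number = 0.1650 × 1527 = 251.96 ≈ 252.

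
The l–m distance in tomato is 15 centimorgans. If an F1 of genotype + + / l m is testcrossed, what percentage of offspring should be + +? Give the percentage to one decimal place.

42.5%

A map distance of 15 centimorgans corresponds to a recombination frequency of 0.150.
The F1 is + + / l m, so + + is a parental gamete class with expected frequency (1 − r)/2 = 0.850/2 = 0.4250.
That is 0.4250 = 42.5% of the progeny.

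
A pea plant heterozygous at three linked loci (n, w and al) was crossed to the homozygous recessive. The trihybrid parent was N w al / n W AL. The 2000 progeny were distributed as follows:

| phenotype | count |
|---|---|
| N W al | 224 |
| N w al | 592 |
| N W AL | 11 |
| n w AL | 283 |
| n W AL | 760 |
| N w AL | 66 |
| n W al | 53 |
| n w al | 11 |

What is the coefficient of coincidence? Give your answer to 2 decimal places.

0.59

The two rarest classes, n w al and N W AL, are the double crossovers. Comparing them with the parentals, only the n allele has switched, so n is the middle locus and the order is w – n – al.
w–n: (507 + 22)/2000 = 0.2645; n–al: (119 + 22)/2000 = 0.0705.
Expected DCO frequency = 0.2645 × 0.0705 ≈ 0.01865; observed = 22/2000 ≈ 0.01100.
Coefficient of coincidence = 0.01100/0.01865 ≈ 0.59.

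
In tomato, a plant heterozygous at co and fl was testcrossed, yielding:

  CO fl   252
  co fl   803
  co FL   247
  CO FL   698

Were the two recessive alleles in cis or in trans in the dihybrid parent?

cis

The two most frequent classes are CO FL (698) and co fl (803); these are the parental (non-recombinant) types.
So the F1 carried CO FL on one chromosome and co fl on the other — the recessive alleles are on the same chromosome (cis / coupling).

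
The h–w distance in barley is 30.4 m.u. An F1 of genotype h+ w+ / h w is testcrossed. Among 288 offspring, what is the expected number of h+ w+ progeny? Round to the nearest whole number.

A map distance of 30.4 m.u. corresponds to a recombination frequency of 0.304.
The F1 is h+ w+ / h w, so h+ w+ is a parental gamete class with expected frequency (1 − r)/2 = 0.696/2 = 0.3480.
Expected number = 0.3480 × 288 = 100.22 ≈ 100.

100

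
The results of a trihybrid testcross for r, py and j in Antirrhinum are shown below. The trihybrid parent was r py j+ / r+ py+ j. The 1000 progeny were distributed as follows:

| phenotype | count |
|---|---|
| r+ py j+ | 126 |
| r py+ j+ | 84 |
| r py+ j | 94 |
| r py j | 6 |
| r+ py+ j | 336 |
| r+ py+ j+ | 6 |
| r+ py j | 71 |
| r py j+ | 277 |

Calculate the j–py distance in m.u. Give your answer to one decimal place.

16.7 m.u.

The two rarest classes, r py j and r+ py+ j+, are the double crossovers. Comparing them with the parentals, only the j allele has switched, so j is the middle locus and the order is r – j – py.
Crossovers in the j–py interval produce the single-crossover classes r py+ j+ and r+ py j (84 + 71 = 155) plus the double crossovers (12).
RF(j–py) = (155 + 12) / 1000 = 167/1000 = 0.1670 → 16.7 m.u.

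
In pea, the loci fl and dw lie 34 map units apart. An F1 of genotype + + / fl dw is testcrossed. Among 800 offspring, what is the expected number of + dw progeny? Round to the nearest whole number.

136

A map distance of 34 map units corresponds to a recombination frequency of 0.340.
The F1 is + + / fl dw, so + dw is a recombinant gamete class with expected frequency r/2 = 0.340/2 = 0.1700.
Expected number = 0.1700 × 800 = 136.00 ≈ 136.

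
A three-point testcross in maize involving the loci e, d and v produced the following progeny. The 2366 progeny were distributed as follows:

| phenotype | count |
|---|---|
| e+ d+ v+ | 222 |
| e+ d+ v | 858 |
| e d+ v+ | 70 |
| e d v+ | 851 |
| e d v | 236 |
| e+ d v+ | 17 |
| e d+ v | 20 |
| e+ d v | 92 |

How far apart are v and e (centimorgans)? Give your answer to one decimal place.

The two most frequent reciprocal classes, e+ d+ v and e d v+, are the parental types, so the F1 was e+ d+ v / e d v+.
The two rarest classes, e d+ v and e+ d v+, are the double crossovers. Comparing them with the parentals, only the e allele has switched, so e is the middle locus and the order is v – e – d.
Crossovers in the v–e interval produce the single-crossover classes e+ d+ v+ and e d v (222 + 236 = 458) plus the double crossovers (37).
RF(v–e) = (458 + 37) / 2366 = 495/2366 = 0.2092 → 20.9 centimorgans.

20.9 centimorgans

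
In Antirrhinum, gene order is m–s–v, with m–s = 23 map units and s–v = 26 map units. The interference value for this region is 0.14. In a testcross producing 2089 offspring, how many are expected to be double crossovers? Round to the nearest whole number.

107

Map distances give recombination frequencies of 0.230 and 0.260 for the two intervals.
With interference 0.14 (so coincidence = 0.86), expected double-crossover frequency = 0.230 × 0.260 × 0.86 = 0.05143.
Expected number = 0.05143 × 2089 = 107.43 ≈ 107.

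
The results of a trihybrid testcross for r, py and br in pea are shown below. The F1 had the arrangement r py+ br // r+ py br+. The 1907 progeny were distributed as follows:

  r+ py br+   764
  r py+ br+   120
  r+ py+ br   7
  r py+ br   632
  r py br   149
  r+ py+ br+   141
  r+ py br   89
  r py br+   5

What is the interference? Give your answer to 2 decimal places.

The two rarest classes, r+ py+ br and r py br+, are the double crossovers. Comparing them with the parentals, only the r allele has switched, so r is the middle locus and the order is br – r – py.
br–r: (209 + 12)/1907 = 0.1159; r–py: (290 + 12)/1907 = 0.1584.
Expected DCO frequency = 0.1159 × 0.1584 ≈ 0.01836; observed = 12/1907 ≈ 0.00629.
Coefficient of coincidence = 0.00629/0.01836 ≈ 0.34; interference = 1 − 0.34 = 0.66.

0.66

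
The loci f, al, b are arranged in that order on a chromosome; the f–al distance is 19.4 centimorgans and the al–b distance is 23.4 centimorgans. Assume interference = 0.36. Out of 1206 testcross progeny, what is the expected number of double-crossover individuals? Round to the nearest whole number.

35

Map distances give recombination frequencies of 0.194 and 0.234 for the two intervals.
With interference 0.36 (so coincidence = 0.64), expected double-crossover frequency = 0.194 × 0.234 × 0.64 = 0.02905.
Expected number = 0.02905 × 1206 = 35.04 ≈ 35.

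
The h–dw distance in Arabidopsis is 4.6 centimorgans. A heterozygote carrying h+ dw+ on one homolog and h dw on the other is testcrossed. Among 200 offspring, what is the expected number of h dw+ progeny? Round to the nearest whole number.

5

A map distance of 4.6 centimorgans corresponds to a recombination frequency of 0.046.
The F1 is h+ dw+ / h dw, so h dw+ is a recombinant gamete class with expected frequency r/2 = 0.046/2 = 0.0230.
Expected number = 0.0230 × 200 = 4.60 ≈ 5.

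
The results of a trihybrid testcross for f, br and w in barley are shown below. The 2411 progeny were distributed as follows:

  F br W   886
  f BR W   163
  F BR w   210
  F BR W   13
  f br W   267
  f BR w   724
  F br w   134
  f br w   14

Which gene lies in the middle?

The two most frequent reciprocal classes, F br W and f BR w, are the parental types, so the F1 was F br W / f BR w.
The two rarest classes, F BR W and f br w, are the double crossovers. Comparing them with the parentals, only the br allele has switched, so br is the middle locus and the order is f – br – w.

br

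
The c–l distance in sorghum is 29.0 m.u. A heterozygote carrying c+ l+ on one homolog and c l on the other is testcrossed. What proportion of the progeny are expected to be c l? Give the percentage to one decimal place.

35.5%

A map distance of 29.0 m.u. corresponds to a recombination frequency of 0.290.
The F1 is c+ l+ / c l, so c l is a parental gamete class with expected frequency (1 − r)/2 = 0.710/2 = 0.3550.
That is 0.3550 = 35.5% of the progeny.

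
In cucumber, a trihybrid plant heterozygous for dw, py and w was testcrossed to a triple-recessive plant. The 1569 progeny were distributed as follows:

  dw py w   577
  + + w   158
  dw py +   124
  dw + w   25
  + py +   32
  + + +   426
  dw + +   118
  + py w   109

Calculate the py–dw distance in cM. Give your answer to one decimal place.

The two most frequent reciprocal classes, dw py w and + + +, are the parental types, so the F1 was dw py w / + + +.
The two rarest classes, dw + w and + py +, are the double crossovers. Comparing them with the parentals, only the py allele has switched, so py is the middle locus and the order is w – py – dw.
Crossovers in the py–dw interval produce the single-crossover classes + py w and dw + + (109 + 118 = 227) plus the double crossovers (57).
RF(py–dw) = (227 + 57) / 1569 = 284/1569 = 0.1810 → 18.1 cM.

18.1 cM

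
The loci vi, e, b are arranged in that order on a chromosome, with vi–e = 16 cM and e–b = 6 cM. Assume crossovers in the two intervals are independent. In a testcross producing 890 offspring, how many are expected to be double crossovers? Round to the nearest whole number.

9

Map distances give recombination frequencies of 0.160 and 0.060 for the two intervals.
With no interference, expected double-crossover frequency = 0.160 × 0.060 = 0.00960.
Expected number = 0.00960 × 890 = 8.54 ≈ 9.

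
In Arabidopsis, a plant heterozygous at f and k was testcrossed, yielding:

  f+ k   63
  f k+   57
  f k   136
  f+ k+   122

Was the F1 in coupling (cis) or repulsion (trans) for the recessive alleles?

cis

The two most frequent classes are f+ k+ (122) and f k (136); these are the parental (non-recombinant) types.
So the F1 carried f+ k+ on one chromosome and f k on the other — the recessive alleles are on the same chromosome (cis / coupling).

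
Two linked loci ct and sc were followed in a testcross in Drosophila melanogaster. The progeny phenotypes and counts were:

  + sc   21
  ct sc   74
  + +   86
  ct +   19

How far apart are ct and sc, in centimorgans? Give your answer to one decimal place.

20.0 centimorgans

The two most frequent classes, + + (86) and ct sc (74), are the parental types, so the F1 was + + / ct sc.
The recombinant classes are + sc and ct +: 21 + 19 = 40.
Recombination frequency = 40/200 = 0.2000 ≈ 20.0%, i.e. 20.0 centimorgans.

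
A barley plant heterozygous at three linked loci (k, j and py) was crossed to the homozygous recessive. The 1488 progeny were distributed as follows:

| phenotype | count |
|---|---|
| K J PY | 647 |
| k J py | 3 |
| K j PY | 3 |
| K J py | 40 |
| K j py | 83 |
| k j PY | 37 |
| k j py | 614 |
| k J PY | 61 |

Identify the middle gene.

The two most frequent reciprocal classes, k j py and K J PY, are the parental types, so the F1 was k j py / K J PY.
The two rarest classes, k J py and K j PY, are the double crossovers. Comparing them with the parentals, only the j allele has switched, so j is the middle locus and the order is py – j – k.

j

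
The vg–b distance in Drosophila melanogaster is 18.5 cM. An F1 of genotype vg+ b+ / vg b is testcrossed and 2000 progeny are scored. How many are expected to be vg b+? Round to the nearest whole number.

A map distance of 18.5 cM corresponds to a recombination frequency of 0.185.
The F1 is vg+ b+ / vg b, so vg b+ is a recombinant gamete class with expected frequency r/2 = 0.185/2 = 0.0925.
Expected number = 0.0925 × 2000 = 185.00 ≈ 185.

185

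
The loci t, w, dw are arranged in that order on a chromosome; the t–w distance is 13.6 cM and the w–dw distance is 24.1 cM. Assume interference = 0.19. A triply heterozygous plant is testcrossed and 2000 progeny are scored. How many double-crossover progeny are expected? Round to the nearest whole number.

Map distances give recombination frequencies of 0.136 and 0.241 for the two intervals.
With interference 0.19 (so coincidence = 0.81), expected double-crossover frequency = 0.136 × 0.241 × 0.81 = 0.02655.
Expected number = 0.02655 × 2000 = 53.10 ≈ 53.

53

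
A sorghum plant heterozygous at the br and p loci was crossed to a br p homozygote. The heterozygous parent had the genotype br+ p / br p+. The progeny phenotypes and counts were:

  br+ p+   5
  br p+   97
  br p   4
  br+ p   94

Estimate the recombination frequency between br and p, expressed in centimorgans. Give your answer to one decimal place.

The recombinant classes are br+ p+ and br p: 5 + 4 = 9.
Recombination frequency = 9/200 = 0.0450 ≈ 4.5%, i.e. 4.5 centimorgans.

4.5 centimorgans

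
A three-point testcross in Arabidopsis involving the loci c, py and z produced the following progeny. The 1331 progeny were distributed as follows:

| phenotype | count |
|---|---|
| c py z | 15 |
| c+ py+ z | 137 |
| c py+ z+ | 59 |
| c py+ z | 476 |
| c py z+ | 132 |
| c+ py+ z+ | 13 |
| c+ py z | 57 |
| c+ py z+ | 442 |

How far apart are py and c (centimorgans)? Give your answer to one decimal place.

22.3 centimorgans

The two most frequent reciprocal classes, c py+ z and c+ py z+, are the parental types, so the F1 was c py+ z / c+ py z+.
The two rarest classes, c py z and c+ py+ z+, are the double crossovers. Comparing them with the parentals, only the py allele has switched, so py is the middle locus and the order is c – py – z.
Crossovers in the c–py interval produce the single-crossover classes c+ py+ z and c py z+ (137 + 132 = 269) plus the double crossovers (28).
RF(c–py) = (269 + 28) / 1331 = 297/1331 = 0.2231 → 22.3 centimorgans.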